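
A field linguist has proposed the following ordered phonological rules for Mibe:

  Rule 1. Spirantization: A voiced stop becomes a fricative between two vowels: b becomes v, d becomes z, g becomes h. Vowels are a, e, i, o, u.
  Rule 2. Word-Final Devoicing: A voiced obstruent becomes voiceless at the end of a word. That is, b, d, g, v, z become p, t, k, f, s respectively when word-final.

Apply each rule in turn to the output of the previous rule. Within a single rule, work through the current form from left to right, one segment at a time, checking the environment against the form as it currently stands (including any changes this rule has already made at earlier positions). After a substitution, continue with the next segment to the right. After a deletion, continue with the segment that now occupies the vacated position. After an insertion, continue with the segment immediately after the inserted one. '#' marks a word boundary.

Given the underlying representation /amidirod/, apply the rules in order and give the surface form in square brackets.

[amizirot]

Rule 1 Spirantization: [amidirod] → [amizirod]
Rule 2 Word-Final Devoicing: [amizirod] → [amizirot]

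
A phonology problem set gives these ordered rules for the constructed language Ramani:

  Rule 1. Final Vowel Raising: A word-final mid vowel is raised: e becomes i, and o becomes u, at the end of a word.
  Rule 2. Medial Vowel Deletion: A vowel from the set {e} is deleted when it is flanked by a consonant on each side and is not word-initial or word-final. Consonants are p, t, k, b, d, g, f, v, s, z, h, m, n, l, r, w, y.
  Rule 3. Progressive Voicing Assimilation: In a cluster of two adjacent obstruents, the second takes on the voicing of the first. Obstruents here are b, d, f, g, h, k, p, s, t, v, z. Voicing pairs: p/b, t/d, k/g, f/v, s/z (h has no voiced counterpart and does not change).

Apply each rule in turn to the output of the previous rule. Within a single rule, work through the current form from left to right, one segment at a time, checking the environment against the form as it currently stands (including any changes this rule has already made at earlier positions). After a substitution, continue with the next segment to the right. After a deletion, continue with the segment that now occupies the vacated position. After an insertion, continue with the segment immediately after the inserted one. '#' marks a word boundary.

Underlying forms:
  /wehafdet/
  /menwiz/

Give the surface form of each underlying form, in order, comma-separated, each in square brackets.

[whaftt], [mnwiz]

/wehafdet/:
  Rule 1 Final Vowel Raising: no change — [wehafdet]
  Rule 2 Medial Vowel Deletion: [wehafdet] → [whafdt]
  Rule 3 Progressive Voicing Assimilation: [whafdt] → [whaftt]
/menwiz/:
  Rule 1 Final Vowel Raising: no change — [menwiz]
  Rule 2 Medial Vowel Deletion: [menwiz] → [mnwiz]
  Rule 3 Progressive Voicing Assimilation: no change — [mnwiz]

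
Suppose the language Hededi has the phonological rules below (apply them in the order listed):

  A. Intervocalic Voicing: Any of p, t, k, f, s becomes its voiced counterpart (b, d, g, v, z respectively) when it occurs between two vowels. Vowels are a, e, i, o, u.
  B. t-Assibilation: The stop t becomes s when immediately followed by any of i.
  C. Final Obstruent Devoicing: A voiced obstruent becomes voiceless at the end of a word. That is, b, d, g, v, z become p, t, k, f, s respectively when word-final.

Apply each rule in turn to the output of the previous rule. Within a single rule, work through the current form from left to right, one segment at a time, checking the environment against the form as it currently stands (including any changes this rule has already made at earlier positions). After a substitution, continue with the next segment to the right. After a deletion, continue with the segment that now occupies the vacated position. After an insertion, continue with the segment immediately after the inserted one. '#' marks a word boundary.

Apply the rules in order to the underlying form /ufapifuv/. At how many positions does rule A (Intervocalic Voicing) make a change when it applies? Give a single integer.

3

A Intervocalic Voicing: [ufapifuv] → [uvabivuv]
B t-Assibilation: no change — [uvabivuv]
C Final Obstruent Devoicing: [uvabivuv] → [uvabivuf]
Rule A changed 3 position(s).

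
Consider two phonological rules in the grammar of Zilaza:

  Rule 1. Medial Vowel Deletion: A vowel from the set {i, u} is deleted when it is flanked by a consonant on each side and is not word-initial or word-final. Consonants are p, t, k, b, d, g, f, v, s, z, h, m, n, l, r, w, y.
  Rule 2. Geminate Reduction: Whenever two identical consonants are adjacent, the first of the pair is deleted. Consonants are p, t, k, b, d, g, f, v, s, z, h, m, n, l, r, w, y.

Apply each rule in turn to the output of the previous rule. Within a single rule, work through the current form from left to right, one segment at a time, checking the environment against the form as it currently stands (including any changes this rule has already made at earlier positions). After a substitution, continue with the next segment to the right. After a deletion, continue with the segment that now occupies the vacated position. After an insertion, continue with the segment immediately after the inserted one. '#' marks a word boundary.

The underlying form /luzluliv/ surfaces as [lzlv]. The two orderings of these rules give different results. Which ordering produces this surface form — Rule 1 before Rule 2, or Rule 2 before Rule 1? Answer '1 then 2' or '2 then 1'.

Order 1 then 2:
  1 Medial Vowel Deletion: [luzluliv] → [lzllv]
  2 Geminate Reduction: [lzllv] → [lzlv]
  result: [lzlv]
Order 2 then 1:
  2 Geminate Reduction: no change — [luzluliv]
  1 Medial Vowel Deletion: [luzluliv] → [lzllv]
  result: [lzllv]

1 then 2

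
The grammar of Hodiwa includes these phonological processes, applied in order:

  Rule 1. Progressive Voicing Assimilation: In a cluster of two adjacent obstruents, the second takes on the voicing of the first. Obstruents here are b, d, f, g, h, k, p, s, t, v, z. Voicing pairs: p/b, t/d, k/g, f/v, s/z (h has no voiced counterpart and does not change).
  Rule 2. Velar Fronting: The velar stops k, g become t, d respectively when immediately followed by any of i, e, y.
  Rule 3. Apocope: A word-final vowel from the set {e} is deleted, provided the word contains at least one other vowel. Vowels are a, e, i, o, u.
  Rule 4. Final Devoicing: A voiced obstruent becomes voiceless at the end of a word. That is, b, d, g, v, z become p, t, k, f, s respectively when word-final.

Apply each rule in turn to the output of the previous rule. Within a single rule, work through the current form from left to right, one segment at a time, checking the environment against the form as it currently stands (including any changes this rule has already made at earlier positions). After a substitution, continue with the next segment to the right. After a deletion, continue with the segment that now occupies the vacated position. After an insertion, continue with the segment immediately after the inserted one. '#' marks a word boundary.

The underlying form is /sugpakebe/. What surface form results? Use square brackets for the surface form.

Rule 1 Progressive Voicing Assimilation: [sugpakebe] → [sugbakebe]
Rule 2 Velar Fronting: [sugbakebe] → [sugbatebe]
Rule 3 Apocope: [sugbatebe] → [sugbateb]
Rule 4 Final Devoicing: [sugbateb] → [sugbatep]

[sugbatep]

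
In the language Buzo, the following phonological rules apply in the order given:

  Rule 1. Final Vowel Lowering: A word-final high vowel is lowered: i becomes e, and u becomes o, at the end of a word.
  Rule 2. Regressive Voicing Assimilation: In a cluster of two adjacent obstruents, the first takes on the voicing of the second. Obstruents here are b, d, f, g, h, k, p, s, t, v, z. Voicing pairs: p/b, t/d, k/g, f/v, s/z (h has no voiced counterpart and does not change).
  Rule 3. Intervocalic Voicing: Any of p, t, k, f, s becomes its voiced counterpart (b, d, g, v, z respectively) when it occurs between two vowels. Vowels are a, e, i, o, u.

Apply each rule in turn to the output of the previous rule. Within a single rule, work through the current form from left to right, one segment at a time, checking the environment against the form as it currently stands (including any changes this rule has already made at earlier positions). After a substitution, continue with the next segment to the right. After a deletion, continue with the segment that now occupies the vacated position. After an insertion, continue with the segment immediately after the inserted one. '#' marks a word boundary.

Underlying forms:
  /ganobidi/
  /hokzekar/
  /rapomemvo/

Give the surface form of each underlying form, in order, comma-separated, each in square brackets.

/ganobidi/:
  Rule 1 Final Vowel Lowering: [ganobidi] → [ganobide]
  Rule 2 Regressive Voicing Assimilation: no change — [ganobide]
  Rule 3 Intervocalic Voicing: no change — [ganobide]
/hokzekar/:
  Rule 1 Final Vowel Lowering: no change — [hokzekar]
  Rule 2 Regressive Voicing Assimilation: [hokzekar] → [hogzekar]
  Rule 3 Intervocalic Voicing: [hogzekar] → [hogzegar]
/rapomemvo/:
  Rule 1 Final Vowel Lowering: no change — [rapomemvo]
  Rule 2 Regressive Voicing Assimilation: no change — [rapomemvo]
  Rule 3 Intervocalic Voicing: [rapomemvo] → [rabomemvo]

[ganobide], [hogzegar], [rabomemvo]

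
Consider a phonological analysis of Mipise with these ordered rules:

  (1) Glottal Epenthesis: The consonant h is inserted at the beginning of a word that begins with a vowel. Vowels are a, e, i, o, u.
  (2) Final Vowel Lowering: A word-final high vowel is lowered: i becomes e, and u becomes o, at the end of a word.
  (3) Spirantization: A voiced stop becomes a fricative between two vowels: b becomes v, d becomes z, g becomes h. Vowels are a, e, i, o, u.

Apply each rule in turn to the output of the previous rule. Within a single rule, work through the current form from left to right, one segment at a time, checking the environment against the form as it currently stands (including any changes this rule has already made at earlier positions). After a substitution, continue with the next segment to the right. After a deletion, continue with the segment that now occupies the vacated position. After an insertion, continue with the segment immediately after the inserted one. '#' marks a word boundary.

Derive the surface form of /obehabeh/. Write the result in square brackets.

(1) Glottal Epenthesis: [obehabeh] → [hobehabeh]
(2) Final Vowel Lowering: no change — [hobehabeh]
(3) Spirantization: [hobehabeh] → [hovehaveh]

[hovehaveh]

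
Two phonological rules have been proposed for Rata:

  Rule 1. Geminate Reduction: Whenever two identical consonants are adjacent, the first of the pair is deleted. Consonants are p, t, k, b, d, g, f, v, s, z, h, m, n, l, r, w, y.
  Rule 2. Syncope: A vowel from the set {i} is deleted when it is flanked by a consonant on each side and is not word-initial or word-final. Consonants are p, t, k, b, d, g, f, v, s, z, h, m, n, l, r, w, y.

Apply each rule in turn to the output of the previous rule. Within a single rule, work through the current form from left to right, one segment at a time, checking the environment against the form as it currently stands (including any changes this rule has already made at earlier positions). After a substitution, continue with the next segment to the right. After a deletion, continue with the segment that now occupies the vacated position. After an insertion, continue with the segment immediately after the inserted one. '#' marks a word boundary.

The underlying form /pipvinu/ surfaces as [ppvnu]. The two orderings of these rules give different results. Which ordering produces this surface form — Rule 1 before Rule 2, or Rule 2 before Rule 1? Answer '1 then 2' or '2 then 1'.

Order 1 then 2:
  1 Geminate Reduction: no change — [pipvinu]
  2 Syncope: [pipvinu] → [ppvnu]
  result: [ppvnu]
Order 2 then 1:
  2 Syncope: [pipvinu] → [ppvnu]
  1 Geminate Reduction: [ppvnu] → [pvnu]
  result: [pvnu]

1 then 2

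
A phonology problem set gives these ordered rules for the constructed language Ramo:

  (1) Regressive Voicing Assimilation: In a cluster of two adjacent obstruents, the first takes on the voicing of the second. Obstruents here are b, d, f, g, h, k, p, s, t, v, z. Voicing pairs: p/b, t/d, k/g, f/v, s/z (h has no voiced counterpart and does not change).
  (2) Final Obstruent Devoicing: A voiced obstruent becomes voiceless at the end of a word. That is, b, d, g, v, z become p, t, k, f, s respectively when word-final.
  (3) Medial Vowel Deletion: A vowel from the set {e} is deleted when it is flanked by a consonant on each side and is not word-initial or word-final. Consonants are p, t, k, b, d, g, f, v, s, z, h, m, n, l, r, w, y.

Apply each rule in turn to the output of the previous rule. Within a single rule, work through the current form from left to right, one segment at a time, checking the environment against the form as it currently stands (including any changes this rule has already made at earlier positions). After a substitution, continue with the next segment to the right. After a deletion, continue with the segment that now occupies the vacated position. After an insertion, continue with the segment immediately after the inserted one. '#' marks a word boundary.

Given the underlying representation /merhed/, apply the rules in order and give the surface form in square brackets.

[mrht]

(1) Regressive Voicing Assimilation: no change — [merhed]
(2) Final Obstruent Devoicing: [merhed] → [merhet]
(3) Medial Vowel Deletion: [merhet] → [mrht]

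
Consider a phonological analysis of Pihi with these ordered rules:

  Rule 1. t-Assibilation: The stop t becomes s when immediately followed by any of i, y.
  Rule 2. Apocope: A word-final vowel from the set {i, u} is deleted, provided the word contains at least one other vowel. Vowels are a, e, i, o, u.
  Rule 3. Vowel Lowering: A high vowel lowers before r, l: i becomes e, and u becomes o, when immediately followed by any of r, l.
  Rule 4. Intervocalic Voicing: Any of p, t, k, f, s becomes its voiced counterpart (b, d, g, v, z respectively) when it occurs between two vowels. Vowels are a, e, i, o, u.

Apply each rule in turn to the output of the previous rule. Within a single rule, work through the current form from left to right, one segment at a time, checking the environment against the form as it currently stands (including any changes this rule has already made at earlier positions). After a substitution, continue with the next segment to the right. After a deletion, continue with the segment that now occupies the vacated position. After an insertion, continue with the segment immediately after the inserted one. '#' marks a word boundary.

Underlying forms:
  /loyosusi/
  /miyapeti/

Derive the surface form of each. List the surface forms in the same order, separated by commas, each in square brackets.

/loyosusi/:
  Rule 1 t-Assibilation: no change — [loyosusi]
  Rule 2 Apocope: [loyosusi] → [loyosus]
  Rule 3 Vowel Lowering: no change — [loyosus]
  Rule 4 Intervocalic Voicing: [loyosus] → [loyozus]
/miyapeti/:
  Rule 1 t-Assibilation: [miyapeti] → [miyapesi]
  Rule 2 Apocope: [miyapesi] → [miyapes]
  Rule 3 Vowel Lowering: no change — [miyapes]
  Rule 4 Intervocalic Voicing: [miyapes] → [miyabes]

[loyozus], [miyabes]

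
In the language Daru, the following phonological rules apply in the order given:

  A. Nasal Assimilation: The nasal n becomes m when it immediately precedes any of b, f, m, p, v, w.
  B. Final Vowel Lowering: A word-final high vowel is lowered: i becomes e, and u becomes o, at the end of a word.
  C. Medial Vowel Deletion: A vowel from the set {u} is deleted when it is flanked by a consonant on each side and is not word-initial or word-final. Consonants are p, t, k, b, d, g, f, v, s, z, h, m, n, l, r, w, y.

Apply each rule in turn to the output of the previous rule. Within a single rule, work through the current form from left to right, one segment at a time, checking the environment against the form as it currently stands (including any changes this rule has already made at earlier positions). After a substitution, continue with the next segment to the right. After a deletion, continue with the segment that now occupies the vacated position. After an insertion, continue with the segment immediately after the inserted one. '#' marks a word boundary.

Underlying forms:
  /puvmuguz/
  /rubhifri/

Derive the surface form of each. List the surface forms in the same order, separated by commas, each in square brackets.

[pvmgz], [rbhifre]

/puvmuguz/:
  A Nasal Assimilation: no change — [puvmuguz]
  B Final Vowel Lowering: no change — [puvmuguz]
  C Medial Vowel Deletion: [puvmuguz] → [pvmgz]
/rubhifri/:
  A Nasal Assimilation: no change — [rubhifri]
  B Final Vowel Lowering: [rubhifri] → [rubhifre]
  C Medial Vowel Deletion: [rubhifre] → [rbhifre]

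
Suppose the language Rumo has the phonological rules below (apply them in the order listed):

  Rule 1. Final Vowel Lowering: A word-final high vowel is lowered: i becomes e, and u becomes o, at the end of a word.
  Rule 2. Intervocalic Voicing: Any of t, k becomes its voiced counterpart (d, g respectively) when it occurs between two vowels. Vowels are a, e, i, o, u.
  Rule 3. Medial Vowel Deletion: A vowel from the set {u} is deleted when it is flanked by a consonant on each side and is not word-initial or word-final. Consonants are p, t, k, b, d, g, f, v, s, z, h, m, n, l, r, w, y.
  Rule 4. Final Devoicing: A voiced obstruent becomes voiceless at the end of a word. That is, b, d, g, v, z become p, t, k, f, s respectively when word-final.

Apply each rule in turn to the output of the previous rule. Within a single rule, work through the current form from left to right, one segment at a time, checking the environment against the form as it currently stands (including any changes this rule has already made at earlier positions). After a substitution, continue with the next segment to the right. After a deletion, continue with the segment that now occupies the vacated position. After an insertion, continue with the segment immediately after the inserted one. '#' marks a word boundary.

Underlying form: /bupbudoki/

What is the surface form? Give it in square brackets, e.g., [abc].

[bpbdoge]

Rule 1 Final Vowel Lowering: [bupbudoki] → [bupbudoke]
Rule 2 Intervocalic Voicing: [bupbudoke] → [bupbudoge]
Rule 3 Medial Vowel Deletion: [bupbudoge] → [bpbdoge]
Rule 4 Final Devoicing: no change — [bpbdoge]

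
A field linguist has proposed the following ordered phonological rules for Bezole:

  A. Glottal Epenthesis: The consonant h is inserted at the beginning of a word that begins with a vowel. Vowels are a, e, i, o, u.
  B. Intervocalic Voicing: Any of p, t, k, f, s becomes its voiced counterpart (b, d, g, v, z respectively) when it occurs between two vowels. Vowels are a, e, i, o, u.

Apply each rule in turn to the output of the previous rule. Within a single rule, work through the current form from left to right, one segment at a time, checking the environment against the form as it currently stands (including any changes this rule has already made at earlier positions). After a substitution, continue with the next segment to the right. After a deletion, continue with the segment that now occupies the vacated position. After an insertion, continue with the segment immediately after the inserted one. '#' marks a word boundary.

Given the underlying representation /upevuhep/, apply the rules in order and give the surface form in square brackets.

A Glottal Epenthesis: [upevuhep] → [hupevuhep]
B Intervocalic Voicing: [hupevuhep] → [hubevuhep]

[hubevuhep]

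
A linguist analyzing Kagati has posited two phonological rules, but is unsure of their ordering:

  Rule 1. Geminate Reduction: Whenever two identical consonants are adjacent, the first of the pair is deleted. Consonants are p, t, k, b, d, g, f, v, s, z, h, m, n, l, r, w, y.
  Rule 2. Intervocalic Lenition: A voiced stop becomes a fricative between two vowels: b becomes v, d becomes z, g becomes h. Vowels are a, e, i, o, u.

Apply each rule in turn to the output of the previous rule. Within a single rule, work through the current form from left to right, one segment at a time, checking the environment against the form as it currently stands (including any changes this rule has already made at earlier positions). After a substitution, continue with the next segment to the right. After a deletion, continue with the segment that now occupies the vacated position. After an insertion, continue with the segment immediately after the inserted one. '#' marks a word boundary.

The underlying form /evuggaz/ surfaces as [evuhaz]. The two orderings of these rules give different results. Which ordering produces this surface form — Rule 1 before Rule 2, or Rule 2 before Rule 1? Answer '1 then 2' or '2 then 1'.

Order 1 then 2:
  1 Geminate Reduction: [evuggaz] → [evugaz]
  2 Intervocalic Lenition: [evugaz] → [evuhaz]
  result: [evuhaz]
Order 2 then 1:
  2 Intervocalic Lenition: no change — [evuggaz]
  1 Geminate Reduction: [evuggaz] → [evugaz]
  result: [evugaz]

1 then 2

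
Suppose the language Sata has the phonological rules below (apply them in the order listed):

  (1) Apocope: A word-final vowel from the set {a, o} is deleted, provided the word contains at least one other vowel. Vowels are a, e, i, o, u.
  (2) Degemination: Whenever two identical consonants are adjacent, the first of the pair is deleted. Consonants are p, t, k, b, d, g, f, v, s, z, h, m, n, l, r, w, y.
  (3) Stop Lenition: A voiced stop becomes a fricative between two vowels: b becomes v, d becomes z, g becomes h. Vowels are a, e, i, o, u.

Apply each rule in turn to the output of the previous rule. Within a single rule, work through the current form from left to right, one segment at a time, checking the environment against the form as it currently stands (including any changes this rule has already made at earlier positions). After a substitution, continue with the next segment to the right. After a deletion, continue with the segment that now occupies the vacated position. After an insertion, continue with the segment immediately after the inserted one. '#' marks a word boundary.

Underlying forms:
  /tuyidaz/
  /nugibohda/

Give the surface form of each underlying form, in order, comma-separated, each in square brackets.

[tuyizaz], [nuhivohd]

/tuyidaz/:
  (1) Apocope: no change — [tuyidaz]
  (2) Degemination: no change — [tuyidaz]
  (3) Stop Lenition: [tuyidaz] → [tuyizaz]
/nugibohda/:
  (1) Apocope: [nugibohda] → [nugibohd]
  (2) Degemination: no change — [nugibohd]
  (3) Stop Lenition: [nugibohd] → [nuhivohd]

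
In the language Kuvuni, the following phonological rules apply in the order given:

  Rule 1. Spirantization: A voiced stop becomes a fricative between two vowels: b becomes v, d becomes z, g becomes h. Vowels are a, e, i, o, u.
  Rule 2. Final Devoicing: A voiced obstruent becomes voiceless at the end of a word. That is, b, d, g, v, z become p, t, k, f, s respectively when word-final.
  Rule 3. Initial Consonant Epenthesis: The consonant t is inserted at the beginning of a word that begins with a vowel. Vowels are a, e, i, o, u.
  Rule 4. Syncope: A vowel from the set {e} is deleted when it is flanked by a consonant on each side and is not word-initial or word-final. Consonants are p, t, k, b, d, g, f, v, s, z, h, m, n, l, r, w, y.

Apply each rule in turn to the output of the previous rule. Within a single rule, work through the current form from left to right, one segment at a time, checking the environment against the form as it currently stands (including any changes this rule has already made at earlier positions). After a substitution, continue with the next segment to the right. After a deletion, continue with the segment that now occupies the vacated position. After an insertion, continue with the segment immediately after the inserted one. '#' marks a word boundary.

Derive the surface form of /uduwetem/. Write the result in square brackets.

[tuzuwtm]

Rule 1 Spirantization: [uduwetem] → [uzuwetem]
Rule 2 Final Devoicing: no change — [uzuwetem]
Rule 3 Initial Consonant Epenthesis: [uzuwetem] → [tuzuwetem]
Rule 4 Syncope: [tuzuwetem] → [tuzuwtm]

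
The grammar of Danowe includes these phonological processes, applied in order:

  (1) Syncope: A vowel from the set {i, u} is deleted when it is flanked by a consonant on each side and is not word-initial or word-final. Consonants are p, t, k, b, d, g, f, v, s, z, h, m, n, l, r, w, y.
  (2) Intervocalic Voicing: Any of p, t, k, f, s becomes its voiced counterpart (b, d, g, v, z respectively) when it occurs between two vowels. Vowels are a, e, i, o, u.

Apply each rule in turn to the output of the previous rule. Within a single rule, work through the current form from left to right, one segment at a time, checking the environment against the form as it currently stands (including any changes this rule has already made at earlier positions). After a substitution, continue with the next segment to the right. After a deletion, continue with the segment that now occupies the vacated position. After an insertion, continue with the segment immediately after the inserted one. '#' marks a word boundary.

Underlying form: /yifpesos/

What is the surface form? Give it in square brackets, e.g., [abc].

(1) Syncope: [yifpesos] → [yfpesos]
(2) Intervocalic Voicing: [yfpesos] → [yfpezos]

[yfpezos]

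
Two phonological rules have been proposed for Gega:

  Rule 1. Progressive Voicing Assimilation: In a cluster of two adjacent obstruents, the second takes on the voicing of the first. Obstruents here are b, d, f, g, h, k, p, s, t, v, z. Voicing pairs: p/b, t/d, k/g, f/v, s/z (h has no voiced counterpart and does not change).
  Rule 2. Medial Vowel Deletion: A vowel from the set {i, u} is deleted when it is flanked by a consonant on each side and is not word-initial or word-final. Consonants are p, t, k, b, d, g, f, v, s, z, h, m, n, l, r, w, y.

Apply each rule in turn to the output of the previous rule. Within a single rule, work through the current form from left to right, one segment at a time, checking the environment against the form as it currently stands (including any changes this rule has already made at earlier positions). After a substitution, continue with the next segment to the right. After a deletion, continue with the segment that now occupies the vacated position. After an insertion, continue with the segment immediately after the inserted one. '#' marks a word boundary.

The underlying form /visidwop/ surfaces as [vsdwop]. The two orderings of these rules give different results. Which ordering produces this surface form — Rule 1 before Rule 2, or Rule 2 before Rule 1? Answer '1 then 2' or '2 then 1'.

1 then 2

Order 1 then 2:
  1 Progressive Voicing Assimilation: no change — [visidwop]
  2 Medial Vowel Deletion: [visidwop] → [vsdwop]
  result: [vsdwop]
Order 2 then 1:
  2 Medial Vowel Deletion: [visidwop] → [vsdwop]
  1 Progressive Voicing Assimilation: [vsdwop] → [vzdwop]
  result: [vzdwop]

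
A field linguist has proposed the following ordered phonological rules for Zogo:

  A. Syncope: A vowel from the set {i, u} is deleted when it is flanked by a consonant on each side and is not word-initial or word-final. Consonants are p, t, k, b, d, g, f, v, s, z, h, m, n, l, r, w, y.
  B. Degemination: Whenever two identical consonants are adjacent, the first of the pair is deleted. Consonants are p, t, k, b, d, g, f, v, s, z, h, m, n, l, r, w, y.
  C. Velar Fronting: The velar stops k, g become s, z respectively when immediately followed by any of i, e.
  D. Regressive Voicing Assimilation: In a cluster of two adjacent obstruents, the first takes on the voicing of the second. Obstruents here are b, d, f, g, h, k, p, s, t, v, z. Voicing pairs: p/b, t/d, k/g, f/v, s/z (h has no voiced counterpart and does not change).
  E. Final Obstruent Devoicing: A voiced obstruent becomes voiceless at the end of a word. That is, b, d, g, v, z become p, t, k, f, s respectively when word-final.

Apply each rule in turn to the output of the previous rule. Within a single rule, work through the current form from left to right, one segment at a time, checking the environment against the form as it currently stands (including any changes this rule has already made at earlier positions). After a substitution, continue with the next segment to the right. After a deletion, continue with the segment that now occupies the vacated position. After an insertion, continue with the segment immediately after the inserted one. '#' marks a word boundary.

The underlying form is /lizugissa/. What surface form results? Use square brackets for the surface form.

[lzksa]

A Syncope: [lizugissa] → [lzgssa]
B Degemination: [lzgssa] → [lzgsa]
C Velar Fronting: no change — [lzgsa]
D Regressive Voicing Assimilation: [lzgsa] → [lzksa]
E Final Obstruent Devoicing: no change — [lzksa]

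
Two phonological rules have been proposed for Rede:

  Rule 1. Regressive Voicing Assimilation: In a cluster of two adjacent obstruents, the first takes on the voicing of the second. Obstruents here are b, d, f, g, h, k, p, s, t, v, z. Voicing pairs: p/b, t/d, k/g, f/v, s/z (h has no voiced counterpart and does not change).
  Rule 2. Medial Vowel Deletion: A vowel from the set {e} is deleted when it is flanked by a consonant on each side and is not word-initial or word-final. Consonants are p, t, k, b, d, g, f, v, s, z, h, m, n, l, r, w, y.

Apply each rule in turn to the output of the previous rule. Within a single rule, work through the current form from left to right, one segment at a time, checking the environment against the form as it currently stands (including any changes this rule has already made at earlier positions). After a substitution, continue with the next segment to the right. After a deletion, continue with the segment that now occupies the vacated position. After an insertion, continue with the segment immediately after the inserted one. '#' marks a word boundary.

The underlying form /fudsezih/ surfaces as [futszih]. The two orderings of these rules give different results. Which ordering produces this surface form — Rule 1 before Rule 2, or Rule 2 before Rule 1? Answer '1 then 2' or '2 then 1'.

1 then 2

Order 1 then 2:
  1 Regressive Voicing Assimilation: [fudsezih] → [futsezih]
  2 Medial Vowel Deletion: [futsezih] → [futszih]
  result: [futszih]
Order 2 then 1:
  2 Medial Vowel Deletion: [fudsezih] → [fudszih]
  1 Regressive Voicing Assimilation: [fudszih] → [futzzih]
  result: [futzzih]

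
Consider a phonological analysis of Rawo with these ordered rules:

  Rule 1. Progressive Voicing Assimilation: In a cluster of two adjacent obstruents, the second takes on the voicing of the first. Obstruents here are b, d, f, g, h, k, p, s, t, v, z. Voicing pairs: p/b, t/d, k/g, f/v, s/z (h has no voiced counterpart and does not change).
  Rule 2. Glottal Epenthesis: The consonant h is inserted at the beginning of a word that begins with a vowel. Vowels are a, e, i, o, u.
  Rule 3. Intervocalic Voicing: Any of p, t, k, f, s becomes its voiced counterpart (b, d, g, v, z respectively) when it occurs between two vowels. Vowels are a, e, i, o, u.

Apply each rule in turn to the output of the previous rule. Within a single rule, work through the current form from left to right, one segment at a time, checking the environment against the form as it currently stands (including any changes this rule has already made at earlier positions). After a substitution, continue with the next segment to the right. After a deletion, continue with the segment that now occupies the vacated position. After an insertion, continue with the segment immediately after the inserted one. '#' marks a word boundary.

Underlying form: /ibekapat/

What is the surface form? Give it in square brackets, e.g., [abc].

[hibegabat]

Rule 1 Progressive Voicing Assimilation: no change — [ibekapat]
Rule 2 Glottal Epenthesis: [ibekapat] → [hibekapat]
Rule 3 Intervocalic Voicing: [hibekapat] → [hibegabat]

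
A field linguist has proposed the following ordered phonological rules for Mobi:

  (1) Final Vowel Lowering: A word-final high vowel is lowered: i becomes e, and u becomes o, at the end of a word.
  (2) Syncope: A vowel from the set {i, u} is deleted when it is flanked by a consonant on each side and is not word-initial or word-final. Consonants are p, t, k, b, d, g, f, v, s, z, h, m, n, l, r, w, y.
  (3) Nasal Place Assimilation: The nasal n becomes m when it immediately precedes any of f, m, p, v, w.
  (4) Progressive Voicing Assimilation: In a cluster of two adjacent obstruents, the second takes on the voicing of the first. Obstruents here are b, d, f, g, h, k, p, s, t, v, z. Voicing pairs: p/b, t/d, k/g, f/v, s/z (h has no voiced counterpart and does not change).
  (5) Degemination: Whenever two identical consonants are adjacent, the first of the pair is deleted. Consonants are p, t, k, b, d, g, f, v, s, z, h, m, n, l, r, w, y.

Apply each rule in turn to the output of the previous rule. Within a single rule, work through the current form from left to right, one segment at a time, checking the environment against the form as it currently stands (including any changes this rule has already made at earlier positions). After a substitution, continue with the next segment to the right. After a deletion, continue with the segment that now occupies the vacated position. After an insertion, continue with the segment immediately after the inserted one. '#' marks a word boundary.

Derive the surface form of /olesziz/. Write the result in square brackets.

(1) Final Vowel Lowering: no change — [olesziz]
(2) Syncope: [olesziz] → [oleszz]
(3) Nasal Place Assimilation: no change — [oleszz]
(4) Progressive Voicing Assimilation: [oleszz] → [olesss]
(5) Degemination: [olesss] → [oles]

[oles]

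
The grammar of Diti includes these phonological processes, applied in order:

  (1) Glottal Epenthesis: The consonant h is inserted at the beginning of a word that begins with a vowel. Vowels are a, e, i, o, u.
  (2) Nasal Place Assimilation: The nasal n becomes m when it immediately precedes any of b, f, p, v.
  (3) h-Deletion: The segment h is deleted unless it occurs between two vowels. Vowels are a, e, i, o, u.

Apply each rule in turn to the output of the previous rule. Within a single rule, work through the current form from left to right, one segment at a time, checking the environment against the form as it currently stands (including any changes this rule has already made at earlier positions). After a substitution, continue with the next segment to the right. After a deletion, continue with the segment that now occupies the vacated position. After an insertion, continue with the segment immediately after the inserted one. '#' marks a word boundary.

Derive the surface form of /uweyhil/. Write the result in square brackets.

[uweyil]

(1) Glottal Epenthesis: [uweyhil] → [huweyhil]
(2) Nasal Place Assimilation: no change — [huweyhil]
(3) h-Deletion: [huweyhil] → [uweyil]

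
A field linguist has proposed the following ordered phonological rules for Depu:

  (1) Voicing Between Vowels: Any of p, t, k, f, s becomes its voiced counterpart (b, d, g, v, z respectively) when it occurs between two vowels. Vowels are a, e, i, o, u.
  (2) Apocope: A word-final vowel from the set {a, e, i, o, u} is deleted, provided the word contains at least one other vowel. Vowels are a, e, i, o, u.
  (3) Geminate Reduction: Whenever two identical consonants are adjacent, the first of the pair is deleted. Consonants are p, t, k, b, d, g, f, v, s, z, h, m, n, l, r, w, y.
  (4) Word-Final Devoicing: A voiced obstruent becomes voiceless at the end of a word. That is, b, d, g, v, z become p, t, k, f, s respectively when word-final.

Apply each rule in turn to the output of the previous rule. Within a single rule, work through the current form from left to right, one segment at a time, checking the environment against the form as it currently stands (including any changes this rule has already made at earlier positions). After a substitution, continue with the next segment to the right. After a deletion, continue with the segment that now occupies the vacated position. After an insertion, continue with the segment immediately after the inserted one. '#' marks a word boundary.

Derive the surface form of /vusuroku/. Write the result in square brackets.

(1) Voicing Between Vowels: [vusuroku] → [vuzurogu]
(2) Apocope: [vuzurogu] → [vuzurog]
(3) Geminate Reduction: no change — [vuzurog]
(4) Word-Final Devoicing: [vuzurog] → [vuzurok]

[vuzurok]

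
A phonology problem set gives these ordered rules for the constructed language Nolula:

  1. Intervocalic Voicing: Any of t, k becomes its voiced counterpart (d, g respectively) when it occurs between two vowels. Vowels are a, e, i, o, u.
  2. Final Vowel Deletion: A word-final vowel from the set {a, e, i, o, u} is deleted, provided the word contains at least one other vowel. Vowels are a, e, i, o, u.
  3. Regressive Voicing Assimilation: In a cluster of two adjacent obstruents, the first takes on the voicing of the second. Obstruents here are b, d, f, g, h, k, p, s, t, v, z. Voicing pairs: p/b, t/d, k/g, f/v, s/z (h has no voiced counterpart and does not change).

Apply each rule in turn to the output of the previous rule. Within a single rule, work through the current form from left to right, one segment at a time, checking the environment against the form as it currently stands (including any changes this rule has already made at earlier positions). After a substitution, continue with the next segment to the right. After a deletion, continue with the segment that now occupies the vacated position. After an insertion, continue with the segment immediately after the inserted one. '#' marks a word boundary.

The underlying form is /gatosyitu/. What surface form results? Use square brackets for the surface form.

[gadosyid]

1 Intervocalic Voicing: [gatosyitu] → [gadosyidu]
2 Final Vowel Deletion: [gadosyidu] → [gadosyid]
3 Regressive Voicing Assimilation: no change — [gadosyid]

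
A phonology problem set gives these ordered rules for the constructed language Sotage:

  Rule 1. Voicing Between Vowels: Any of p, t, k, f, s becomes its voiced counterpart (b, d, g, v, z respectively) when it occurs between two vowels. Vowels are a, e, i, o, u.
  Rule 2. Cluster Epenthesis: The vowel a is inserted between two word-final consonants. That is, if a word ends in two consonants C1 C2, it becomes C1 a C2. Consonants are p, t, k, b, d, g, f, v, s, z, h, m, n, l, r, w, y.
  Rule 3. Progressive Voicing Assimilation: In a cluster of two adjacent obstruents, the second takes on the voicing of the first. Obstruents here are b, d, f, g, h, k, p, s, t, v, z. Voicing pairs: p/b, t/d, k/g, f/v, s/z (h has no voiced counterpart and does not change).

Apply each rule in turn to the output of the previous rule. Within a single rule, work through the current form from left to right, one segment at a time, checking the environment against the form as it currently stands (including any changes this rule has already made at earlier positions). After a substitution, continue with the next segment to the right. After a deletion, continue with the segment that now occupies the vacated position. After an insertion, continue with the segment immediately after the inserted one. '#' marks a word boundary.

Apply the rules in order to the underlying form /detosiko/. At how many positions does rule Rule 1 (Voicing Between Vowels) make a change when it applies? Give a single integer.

3

Rule 1 Voicing Between Vowels: [detosiko] → [dedozigo]
Rule 2 Cluster Epenthesis: no change — [dedozigo]
Rule 3 Progressive Voicing Assimilation: no change — [dedozigo]
Rule Rule 1 changed 3 position(s).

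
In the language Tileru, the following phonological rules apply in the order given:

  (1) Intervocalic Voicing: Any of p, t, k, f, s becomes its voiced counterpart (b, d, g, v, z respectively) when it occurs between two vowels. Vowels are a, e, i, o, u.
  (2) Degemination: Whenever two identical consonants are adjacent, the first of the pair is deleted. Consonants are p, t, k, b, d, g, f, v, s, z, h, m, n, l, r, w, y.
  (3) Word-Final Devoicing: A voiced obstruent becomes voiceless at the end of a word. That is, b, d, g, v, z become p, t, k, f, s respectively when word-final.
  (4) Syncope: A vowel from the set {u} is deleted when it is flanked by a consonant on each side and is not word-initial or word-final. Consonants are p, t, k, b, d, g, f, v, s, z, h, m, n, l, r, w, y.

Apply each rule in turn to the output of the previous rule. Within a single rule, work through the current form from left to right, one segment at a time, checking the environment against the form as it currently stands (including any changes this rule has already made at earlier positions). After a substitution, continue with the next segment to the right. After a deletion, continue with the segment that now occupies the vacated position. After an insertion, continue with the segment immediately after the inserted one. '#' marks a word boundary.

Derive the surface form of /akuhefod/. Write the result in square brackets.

(1) Intervocalic Voicing: [akuhefod] → [aguhevod]
(2) Degemination: no change — [aguhevod]
(3) Word-Final Devoicing: [aguhevod] → [aguhevot]
(4) Syncope: [aguhevot] → [aghevot]

[aghevot]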